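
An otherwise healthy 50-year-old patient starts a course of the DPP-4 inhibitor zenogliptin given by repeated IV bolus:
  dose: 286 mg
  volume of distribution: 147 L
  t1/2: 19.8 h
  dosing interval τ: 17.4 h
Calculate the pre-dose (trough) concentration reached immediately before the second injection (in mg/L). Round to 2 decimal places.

C₀ per dose = Dose / Vd = 286 / 147 = 1.946 mg/L
k = ln2 / t½ = 0.693147 / 19.8 = 0.03501 h⁻¹
Fraction remaining after one interval: r = e^(−kτ) = e^(−0.03501 × 17.4) = 0.5438
Before dose 2, 1 dose has been given (aged 1τ).
C_trough = C₀ × r = 1.946 × 0.5438 = 1.058 mg/L

1.06 mg/L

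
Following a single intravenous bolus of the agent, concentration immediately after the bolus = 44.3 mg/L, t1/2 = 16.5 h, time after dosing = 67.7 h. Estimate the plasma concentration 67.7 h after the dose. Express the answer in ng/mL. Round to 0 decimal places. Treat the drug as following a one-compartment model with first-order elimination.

2578 ng/mL

k = ln2 / t½ = 0.693147 / 16.5 = 0.04201 h⁻¹
C = C₀ · e^(−k·t) = 44.30 × e^(−0.04201 × 67.7)
  = 44.30 × 0.05819 = 2.578 mg/L
Convert: 2.578 mg/L × 1000 = 2578 ng/mL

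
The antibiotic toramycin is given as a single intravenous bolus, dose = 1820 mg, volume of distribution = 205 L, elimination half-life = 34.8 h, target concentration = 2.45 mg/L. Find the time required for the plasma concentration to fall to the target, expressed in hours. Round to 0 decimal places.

C₀ = Dose / Vd = 1820 / 205 = 8.878 mg/L
k = ln2 / t½ = 0.693147 / 34.8 = 0.01992 h⁻¹
t = ln(C₀ / C) / k = ln(8.878 / 2.45) / 0.01992
  = ln(3.624) / 0.01992 = 1.288 / 0.01992 = 64.66 h

65 h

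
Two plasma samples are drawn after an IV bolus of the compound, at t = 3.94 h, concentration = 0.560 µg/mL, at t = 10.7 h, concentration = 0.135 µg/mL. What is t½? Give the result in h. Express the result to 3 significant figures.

k = ln(C₁/C₂) / (t₂ − t₁) = ln(0.560/0.135) / (10.7 − 3.94)
  = 1.423 / 6.760 = 0.2105 h⁻¹
t½ = ln2 / k = 0.693147 / 0.2105 = 3.293 h

3.29 h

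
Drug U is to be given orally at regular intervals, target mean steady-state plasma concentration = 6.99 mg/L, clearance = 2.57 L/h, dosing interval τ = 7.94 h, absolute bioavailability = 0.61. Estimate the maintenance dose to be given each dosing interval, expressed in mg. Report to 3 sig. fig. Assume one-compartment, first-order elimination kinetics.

At steady state, F × (Dose/τ) = Css × CL.
Dose = Css × CL × τ / F = 6.99 × 2.570 × 7.94 / 0.61 = 233.8 mg

234 mg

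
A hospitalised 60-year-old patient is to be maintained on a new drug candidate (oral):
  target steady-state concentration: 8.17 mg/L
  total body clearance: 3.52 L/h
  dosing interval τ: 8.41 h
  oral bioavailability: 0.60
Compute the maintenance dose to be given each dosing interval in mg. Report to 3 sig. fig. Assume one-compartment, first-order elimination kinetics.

403 mg

At steady state, F × (Dose/τ) = Css × CL.
Dose = Css × CL × τ / F = 8.17 × 3.520 × 8.41 / 0.60 = 403.1 mg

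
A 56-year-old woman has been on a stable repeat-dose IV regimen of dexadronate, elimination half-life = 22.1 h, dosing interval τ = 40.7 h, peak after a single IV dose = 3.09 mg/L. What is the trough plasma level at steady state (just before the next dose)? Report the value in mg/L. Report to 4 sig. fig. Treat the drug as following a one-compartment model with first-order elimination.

1.196 mg/L

k = ln2 / t½ = 0.693147 / 22.1 = 0.03136 h⁻¹
e^(−kτ) = e^(−0.03136 × 40.7) = 0.2791
Accumulation ratio R = 1 / (1 − e^(−kτ)) = 1 / (1 − 0.2791) = 1.387
Steady-state trough = C₀ × R × e^(−kτ) = 3.09 × 1.387 × 0.2791 = 1.196 mg/L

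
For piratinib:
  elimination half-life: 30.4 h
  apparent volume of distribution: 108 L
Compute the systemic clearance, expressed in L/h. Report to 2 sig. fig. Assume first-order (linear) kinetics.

k = ln2 / t½ = 0.693147 / 30.4 = 0.02280 h⁻¹
CL = k × Vd = 0.02280 × 108 = 2.462 L/h

2.5 L/h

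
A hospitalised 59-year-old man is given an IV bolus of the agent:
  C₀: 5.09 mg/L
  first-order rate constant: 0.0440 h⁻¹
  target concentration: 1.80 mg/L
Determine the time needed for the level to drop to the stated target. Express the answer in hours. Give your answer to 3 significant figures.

23.6 h

t = ln(C₀ / C) / k = ln(5.090 / 1.80) / 0.04400
  = ln(2.828) / 0.04400 = 1.040 / 0.04400 = 23.64 h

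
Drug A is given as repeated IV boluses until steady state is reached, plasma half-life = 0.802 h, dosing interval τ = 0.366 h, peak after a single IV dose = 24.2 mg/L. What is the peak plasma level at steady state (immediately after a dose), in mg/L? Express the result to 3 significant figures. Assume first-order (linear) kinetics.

89.2 mg/L

k = ln2 / t½ = 0.693147 / 0.802 = 0.8643 h⁻¹
e^(−kτ) = e^(−0.8643 × 0.366) = 0.7288
Accumulation ratio R = 1 / (1 − e^(−kτ)) = 1 / (1 − 0.7288) = 3.687
Steady-state peak = C₀ × R = 24.2 × 3.687 = 89.23 mg/L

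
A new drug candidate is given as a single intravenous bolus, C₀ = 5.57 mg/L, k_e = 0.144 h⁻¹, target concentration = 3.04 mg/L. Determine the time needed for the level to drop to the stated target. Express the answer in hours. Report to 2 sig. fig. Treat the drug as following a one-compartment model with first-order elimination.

4.2 h

t = ln(C₀ / C) / k = ln(5.570 / 3.04) / 0.1440
  = ln(1.832) / 0.1440 = 0.6054 / 0.1440 = 4.204 h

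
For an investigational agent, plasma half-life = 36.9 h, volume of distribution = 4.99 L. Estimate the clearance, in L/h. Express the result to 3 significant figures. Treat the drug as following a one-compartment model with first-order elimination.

0.0937 L/h

k = ln2 / t½ = 0.693147 / 36.9 = 0.01878 h⁻¹
CL = k × Vd = 0.01878 × 4.99 = 0.09371 L/h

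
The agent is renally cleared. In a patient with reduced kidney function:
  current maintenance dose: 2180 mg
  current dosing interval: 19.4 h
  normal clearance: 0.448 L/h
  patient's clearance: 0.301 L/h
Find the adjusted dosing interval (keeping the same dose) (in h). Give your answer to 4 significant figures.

28.87 h

To keep the same average steady-state level, dosing rate must scale with clearance.
CL ratio = 0.301 / 0.448 = 0.6719
New interval (same dose) = 19.4 / 0.6719 = 28.87 h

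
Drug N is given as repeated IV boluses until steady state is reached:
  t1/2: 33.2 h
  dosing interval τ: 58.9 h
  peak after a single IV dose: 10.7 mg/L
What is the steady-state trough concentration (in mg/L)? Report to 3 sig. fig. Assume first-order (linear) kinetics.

k = ln2 / t½ = 0.693147 / 33.2 = 0.02088 h⁻¹
e^(−kτ) = e^(−0.02088 × 58.9) = 0.2923
Accumulation ratio R = 1 / (1 − e^(−kτ)) = 1 / (1 − 0.2923) = 1.413
Steady-state trough = C₀ × R × e^(−kτ) = 10.7 × 1.413 × 0.2923 = 4.419 mg/L

4.42 mg/L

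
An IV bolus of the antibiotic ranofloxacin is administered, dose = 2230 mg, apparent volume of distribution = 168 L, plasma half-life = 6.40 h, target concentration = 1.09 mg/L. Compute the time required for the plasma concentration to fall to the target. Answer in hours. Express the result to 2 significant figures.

C₀ = Dose / Vd = 2230 / 168 = 13.27 mg/L
k = ln2 / t½ = 0.693147 / 6.40 = 0.1083 h⁻¹
t = ln(C₀ / C) / k = ln(13.27 / 1.09) / 0.1083
  = ln(12.17) / 0.1083 = 2.499 / 0.1083 = 23.07 h

23 h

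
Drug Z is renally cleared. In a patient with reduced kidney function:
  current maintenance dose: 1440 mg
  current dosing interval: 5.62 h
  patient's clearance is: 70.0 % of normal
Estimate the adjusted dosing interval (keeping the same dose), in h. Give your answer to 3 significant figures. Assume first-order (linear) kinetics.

To keep the same average steady-state level, dosing rate must scale with clearance.
CL ratio = 70.0 / 100 = 0.7000
New interval (same dose) = 5.62 / 0.7000 = 8.029 h

8.03 h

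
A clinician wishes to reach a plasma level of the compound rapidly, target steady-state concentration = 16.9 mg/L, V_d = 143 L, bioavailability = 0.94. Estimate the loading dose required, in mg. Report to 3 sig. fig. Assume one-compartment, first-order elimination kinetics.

LD = Css × Vd / F = 16.9 × 143 / 0.94 = 2571 mg

2570 mg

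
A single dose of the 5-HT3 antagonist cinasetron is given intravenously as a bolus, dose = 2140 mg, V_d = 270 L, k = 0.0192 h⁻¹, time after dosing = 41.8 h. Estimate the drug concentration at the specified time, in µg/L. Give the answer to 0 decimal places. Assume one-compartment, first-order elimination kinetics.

3552 µg/L

C₀ = Dose / Vd = 2140 / 270 = 7.926 mg/L
C = C₀ · e^(−k·t) = 7.926 × e^(−0.01920 × 41.8)
  = 7.926 × 0.4482 = 3.552 mg/L
Convert: 3.552 mg/L × 1000 = 3552 µg/L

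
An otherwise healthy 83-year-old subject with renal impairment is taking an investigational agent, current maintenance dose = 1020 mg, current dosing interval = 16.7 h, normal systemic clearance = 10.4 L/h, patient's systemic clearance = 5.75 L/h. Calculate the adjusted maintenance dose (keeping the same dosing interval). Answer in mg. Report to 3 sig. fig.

To keep the same average steady-state level, dosing rate must scale with clearance.
CL ratio = 5.75 / 10.4 = 0.5529
New dose (same interval) = 1020 × 0.5529 = 564.0 mg

564 mg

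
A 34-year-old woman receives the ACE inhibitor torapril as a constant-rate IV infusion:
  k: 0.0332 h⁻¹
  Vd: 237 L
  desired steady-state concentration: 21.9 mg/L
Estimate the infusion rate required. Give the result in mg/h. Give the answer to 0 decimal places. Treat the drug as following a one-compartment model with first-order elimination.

CL = k × Vd = 0.03320 × 237 = 7.868 L/h
At steady state, infusion rate R₀ = Css × CL = 21.9 × 7.868 = 172.3 mg/h

172 mg/h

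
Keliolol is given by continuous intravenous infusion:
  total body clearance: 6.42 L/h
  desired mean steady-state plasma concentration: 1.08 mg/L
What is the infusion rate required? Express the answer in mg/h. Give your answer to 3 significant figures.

At steady state, infusion rate R₀ = Css × CL = 1.08 × 6.420 = 6.934 mg/h

6.93 mg/h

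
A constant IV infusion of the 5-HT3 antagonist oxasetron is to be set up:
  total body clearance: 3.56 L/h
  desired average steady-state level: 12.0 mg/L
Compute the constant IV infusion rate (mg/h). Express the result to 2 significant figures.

At steady state, infusion rate R₀ = Css × CL = 12.0 × 3.560 = 42.72 mg/h

43 mg/h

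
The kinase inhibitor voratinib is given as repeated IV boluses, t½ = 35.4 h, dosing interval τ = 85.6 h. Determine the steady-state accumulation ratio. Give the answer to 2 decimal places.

k = ln2 / t½ = 0.693147 / 35.4 = 0.01958 h⁻¹
e^(−kτ) = e^(−0.01958 × 85.6) = 0.1871
Accumulation ratio R = 1 / (1 − e^(−kτ)) = 1 / (1 − 0.1871) = 1.230

1.23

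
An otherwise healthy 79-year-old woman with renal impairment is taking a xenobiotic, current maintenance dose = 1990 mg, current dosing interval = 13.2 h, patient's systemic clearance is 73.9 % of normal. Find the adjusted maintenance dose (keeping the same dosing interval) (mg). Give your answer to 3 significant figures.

1470 mg

To keep the same average steady-state level, dosing rate must scale with clearance.
CL ratio = 73.9 / 100 = 0.7390
New dose (same interval) = 1990 × 0.7390 = 1471 mg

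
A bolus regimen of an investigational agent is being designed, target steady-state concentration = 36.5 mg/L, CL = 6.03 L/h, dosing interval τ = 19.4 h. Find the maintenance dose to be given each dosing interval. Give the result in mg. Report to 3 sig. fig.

4270 mg

At steady state, Dose/τ = Css × CL.
Dose = Css × CL × τ = 36.5 × 6.030 × 19.4 = 4270 mg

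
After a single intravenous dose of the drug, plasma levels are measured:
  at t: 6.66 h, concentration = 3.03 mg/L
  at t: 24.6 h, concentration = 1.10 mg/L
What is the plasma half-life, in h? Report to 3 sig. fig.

k = ln(C₁/C₂) / (t₂ − t₁) = ln(3.03/1.10) / (24.6 − 6.66)
  = 1.013 / 17.94 = 0.05647 h⁻¹
t½ = ln2 / k = 0.693147 / 0.05647 = 12.27 h

12.3 h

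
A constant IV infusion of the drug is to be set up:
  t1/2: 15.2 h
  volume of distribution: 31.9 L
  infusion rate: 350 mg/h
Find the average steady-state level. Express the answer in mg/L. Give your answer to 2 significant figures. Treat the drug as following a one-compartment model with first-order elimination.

k = ln2 / t½ = 0.693147 / 15.2 = 0.04560 h⁻¹
CL = k × Vd = 0.04560 × 31.9 = 1.455 L/h
At steady state Css = R₀ / CL = 350 / 1.455 = 240.5 mg/L

240 mg/L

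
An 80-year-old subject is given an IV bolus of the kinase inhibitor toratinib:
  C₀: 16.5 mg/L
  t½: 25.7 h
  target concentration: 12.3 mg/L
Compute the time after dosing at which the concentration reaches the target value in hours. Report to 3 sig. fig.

10.9 h

k = ln2 / t½ = 0.693147 / 25.7 = 0.02697 h⁻¹
t = ln(C₀ / C) / k = ln(16.50 / 12.3) / 0.02697
  = ln(1.341) / 0.02697 = 0.2934 / 0.02697 = 10.88 h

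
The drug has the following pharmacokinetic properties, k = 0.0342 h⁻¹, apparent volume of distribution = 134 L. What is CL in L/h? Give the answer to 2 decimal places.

4.58 L/h

CL = k × Vd = 0.0342 × 134 = 4.583 L/h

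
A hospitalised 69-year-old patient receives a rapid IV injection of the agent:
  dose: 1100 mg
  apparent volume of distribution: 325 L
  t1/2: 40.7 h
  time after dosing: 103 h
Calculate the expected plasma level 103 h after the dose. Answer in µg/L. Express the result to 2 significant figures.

C₀ = Dose / Vd = 1100 / 325 = 3.385 mg/L
k = ln2 / t½ = 0.693147 / 40.7 = 0.01703 h⁻¹
C = C₀ · e^(−k·t) = 3.385 × e^(−0.01703 × 103)
  = 3.385 × 0.1731 = 0.5859 mg/L
Convert: 0.5859 mg/L × 1000 = 585.9 µg/L

590 µg/L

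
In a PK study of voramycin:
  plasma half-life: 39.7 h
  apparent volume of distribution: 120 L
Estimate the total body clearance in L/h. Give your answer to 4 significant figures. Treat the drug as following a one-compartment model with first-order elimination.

2.095 L/h

k = ln2 / t½ = 0.693147 / 39.7 = 0.01746 h⁻¹
CL = k × Vd = 0.01746 × 120 = 2.095 L/h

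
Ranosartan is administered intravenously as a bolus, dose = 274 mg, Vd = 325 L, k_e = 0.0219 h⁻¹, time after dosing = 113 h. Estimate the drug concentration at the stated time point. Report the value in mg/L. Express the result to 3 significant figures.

0.0710 mg/L

C₀ = Dose / Vd = 274.0 / 325 = 0.8431 mg/L
C = C₀ · e^(−k·t) = 0.8431 × e^(−0.02190 × 113)
  = 0.8431 × 0.08419 = 0.07098 mg/L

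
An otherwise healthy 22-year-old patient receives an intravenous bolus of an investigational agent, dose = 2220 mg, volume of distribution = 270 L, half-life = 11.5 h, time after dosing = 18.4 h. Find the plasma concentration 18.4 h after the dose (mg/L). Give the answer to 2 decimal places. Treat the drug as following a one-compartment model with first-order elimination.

C₀ = Dose / Vd = 2220 / 270 = 8.222 mg/L
k = ln2 / t½ = 0.693147 / 11.5 = 0.06027 h⁻¹
C = C₀ · e^(−k·t) = 8.222 × e^(−0.06027 × 18.4)
  = 8.222 × 0.3299 = 2.712 mg/L

2.71 mg/L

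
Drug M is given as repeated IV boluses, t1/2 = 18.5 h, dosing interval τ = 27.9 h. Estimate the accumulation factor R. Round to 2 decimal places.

k = ln2 / t½ = 0.693147 / 18.5 = 0.03747 h⁻¹
e^(−kτ) = e^(−0.03747 × 27.9) = 0.3515
Accumulation ratio R = 1 / (1 − e^(−kτ)) = 1 / (1 − 0.3515) = 1.542

1.54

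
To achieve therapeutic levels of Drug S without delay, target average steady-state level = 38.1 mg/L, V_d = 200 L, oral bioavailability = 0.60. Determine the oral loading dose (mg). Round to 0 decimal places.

12700 mg

LD = Css × Vd / F = 38.1 × 200 / 0.60 = 12700 mg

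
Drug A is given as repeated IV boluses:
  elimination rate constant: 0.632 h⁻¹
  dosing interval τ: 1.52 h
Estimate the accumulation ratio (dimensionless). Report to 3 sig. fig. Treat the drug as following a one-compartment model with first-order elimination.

e^(−kτ) = e^(−0.6320 × 1.52) = 0.3826
Accumulation ratio R = 1 / (1 − e^(−kτ)) = 1 / (1 − 0.3826) = 1.620

1.62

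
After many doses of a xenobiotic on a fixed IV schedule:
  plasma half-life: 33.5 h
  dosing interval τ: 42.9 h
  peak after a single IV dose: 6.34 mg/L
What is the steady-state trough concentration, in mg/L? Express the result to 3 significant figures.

4.44 mg/L

k = ln2 / t½ = 0.693147 / 33.5 = 0.02069 h⁻¹
e^(−kτ) = e^(−0.02069 × 42.9) = 0.4116
Accumulation ratio R = 1 / (1 − e^(−kτ)) = 1 / (1 − 0.4116) = 1.700
Steady-state trough = C₀ × R × e^(−kτ) = 6.34 × 1.700 × 0.4116 = 4.436 mg/L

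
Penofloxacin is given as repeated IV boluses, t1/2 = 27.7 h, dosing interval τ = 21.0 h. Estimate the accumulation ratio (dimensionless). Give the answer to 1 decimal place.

2.4

k = ln2 / t½ = 0.693147 / 27.7 = 0.02502 h⁻¹
e^(−kτ) = e^(−0.02502 × 21.0) = 0.5913
Accumulation ratio R = 1 / (1 − e^(−kτ)) = 1 / (1 − 0.5913) = 2.447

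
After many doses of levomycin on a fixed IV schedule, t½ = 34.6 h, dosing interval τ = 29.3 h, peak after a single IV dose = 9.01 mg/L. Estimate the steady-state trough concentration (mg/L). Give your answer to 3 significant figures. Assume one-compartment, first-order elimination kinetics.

11.3 mg/L

k = ln2 / t½ = 0.693147 / 34.6 = 0.02003 h⁻¹
e^(−kτ) = e^(−0.02003 × 29.3) = 0.5561
Accumulation ratio R = 1 / (1 − e^(−kτ)) = 1 / (1 − 0.5561) = 2.253
Steady-state trough = C₀ × R × e^(−kτ) = 9.01 × 2.253 × 0.5561 = 11.29 mg/L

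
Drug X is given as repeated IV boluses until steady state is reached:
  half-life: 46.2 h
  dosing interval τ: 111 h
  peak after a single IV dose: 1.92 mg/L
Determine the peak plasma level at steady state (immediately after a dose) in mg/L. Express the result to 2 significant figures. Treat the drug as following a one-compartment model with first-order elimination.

k = ln2 / t½ = 0.693147 / 46.2 = 0.01500 h⁻¹
e^(−kτ) = e^(−0.01500 × 111) = 0.1892
Accumulation ratio R = 1 / (1 − e^(−kτ)) = 1 / (1 − 0.1892) = 1.233
Steady-state peak = C₀ × R = 1.92 × 1.233 = 2.367 mg/L

2.4 mg/L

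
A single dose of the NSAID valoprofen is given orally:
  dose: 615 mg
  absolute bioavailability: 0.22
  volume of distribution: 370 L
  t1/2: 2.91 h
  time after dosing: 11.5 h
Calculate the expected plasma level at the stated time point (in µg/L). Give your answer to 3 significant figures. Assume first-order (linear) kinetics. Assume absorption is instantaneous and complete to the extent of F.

23.6 µg/L

Amount reaching circulation = F × Dose = 0.22 × 615.0 = 135.3 mg
C₀ = F·Dose / Vd = 135.3 / 370 = 0.3657 mg/L
k = ln2 / t½ = 0.693147 / 2.91 = 0.2382 h⁻¹
C = C₀ · e^(−k·t) = 0.3657 × e^(−0.2382 × 11.5)
  = 0.3657 × 0.06462 = 0.02363 mg/L
Convert: 0.02363 mg/L × 1000 = 23.63 µg/L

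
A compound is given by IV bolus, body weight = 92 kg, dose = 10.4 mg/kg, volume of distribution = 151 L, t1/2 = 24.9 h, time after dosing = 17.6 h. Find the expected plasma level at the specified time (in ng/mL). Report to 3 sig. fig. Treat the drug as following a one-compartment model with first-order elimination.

Total dose = 10.4 × 92 = 956.8 mg
C₀ = Dose / Vd = 956.8 / 151 = 6.336 mg/L
k = ln2 / t½ = 0.693147 / 24.9 = 0.02784 h⁻¹
C = C₀ · e^(−k·t) = 6.336 × e^(−0.02784 × 17.6)
  = 6.336 × 0.6126 = 3.881 mg/L
Convert: 3.881 mg/L × 1000 = 3881 ng/mL

3880 ng/mL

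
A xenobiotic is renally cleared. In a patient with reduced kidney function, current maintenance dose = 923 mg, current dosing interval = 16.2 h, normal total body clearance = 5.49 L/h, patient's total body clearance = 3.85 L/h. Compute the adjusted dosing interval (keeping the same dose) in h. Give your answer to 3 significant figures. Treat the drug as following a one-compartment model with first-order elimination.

23.1 h

To keep the same average steady-state level, dosing rate must scale with clearance.
CL ratio = 3.85 / 5.49 = 0.7013
New interval (same dose) = 16.2 / 0.7013 = 23.10 h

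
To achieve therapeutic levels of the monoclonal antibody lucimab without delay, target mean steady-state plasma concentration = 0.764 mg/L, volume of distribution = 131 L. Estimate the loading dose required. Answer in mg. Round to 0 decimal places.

LD = Css × Vd = 0.764 × 131 = 100.1 mg

100 mg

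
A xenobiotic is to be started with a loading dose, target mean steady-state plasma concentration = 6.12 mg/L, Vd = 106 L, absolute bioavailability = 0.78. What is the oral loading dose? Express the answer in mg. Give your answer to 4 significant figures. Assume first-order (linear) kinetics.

LD = Css × Vd / F = 6.12 × 106 / 0.78 = 831.7 mg

831.7 mg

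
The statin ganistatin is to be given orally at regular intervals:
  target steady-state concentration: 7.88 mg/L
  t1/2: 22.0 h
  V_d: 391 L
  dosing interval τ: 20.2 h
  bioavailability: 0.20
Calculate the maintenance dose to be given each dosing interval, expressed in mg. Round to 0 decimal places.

9805 mg

k = ln2 / t½ = 0.693147 / 22.0 = 0.03151 h⁻¹
CL = k × Vd = 0.03151 × 391 = 12.32 L/h
At steady state, F × (Dose/τ) = Css × CL.
Dose = Css × CL × τ / F = 7.88 × 12.32 × 20.2 / 0.20 = 9805 mg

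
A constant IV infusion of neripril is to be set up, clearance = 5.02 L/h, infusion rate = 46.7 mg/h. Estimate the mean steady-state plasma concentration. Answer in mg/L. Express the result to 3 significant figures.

9.30 mg/L

At steady state Css = R₀ / CL = 46.7 / 5.020 = 9.303 mg/L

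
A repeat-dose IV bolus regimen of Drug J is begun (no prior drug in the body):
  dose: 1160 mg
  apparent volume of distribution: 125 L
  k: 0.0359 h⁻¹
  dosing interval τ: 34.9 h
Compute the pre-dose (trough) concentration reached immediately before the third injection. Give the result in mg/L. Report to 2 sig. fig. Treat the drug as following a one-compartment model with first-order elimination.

C₀ per dose = Dose / Vd = 1160 / 125 = 9.280 mg/L
Fraction remaining after one interval: r = e^(−kτ) = e^(−0.03590 × 34.9) = 0.2857
Before dose 3, 2 doses have been given (aged 1τ, 2τ).
C_trough = C₀ × (r + r²) = 9.280 × (0.2857 + 0.08162) = 3.409 mg/L

3.4 mg/L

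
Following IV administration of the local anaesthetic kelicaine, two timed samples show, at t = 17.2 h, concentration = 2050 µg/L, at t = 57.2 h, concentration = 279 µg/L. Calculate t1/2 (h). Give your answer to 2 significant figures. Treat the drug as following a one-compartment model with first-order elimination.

14 h

k = ln(C₁/C₂) / (t₂ − t₁) = ln(2050/279) / (57.2 − 17.2)
  = 1.994 / 40.00 = 0.04985 h⁻¹
t½ = ln2 / k = 0.693147 / 0.04985 = 13.90 h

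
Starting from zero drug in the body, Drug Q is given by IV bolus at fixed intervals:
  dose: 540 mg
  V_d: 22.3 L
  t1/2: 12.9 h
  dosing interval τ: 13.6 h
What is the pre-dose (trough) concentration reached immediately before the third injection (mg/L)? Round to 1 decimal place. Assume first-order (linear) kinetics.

17.3 mg/L

C₀ per dose = Dose / Vd = 540 / 22.3 = 24.22 mg/L
k = ln2 / t½ = 0.693147 / 12.9 = 0.05373 h⁻¹
Fraction remaining after one interval: r = e^(−kτ) = e^(−0.05373 × 13.6) = 0.4816
Before dose 3, 2 doses have been given (aged 1τ, 2τ).
C_trough = C₀ × (r + r²) = 24.22 × (0.4816 + 0.2319) = 17.28 mg/L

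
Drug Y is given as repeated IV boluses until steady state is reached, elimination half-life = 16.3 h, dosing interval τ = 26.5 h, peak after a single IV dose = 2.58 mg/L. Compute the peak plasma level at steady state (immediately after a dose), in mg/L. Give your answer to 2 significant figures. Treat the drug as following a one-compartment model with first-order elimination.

3.8 mg/L

k = ln2 / t½ = 0.693147 / 16.3 = 0.04252 h⁻¹
e^(−kτ) = e^(−0.04252 × 26.5) = 0.3241
Accumulation ratio R = 1 / (1 − e^(−kτ)) = 1 / (1 − 0.3241) = 1.480
Steady-state peak = C₀ × R = 2.58 × 1.480 = 3.818 mg/L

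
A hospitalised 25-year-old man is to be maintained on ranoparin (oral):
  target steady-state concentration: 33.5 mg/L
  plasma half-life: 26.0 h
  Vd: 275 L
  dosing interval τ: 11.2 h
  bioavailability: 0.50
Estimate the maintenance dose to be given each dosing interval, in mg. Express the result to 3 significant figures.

5500 mg

k = ln2 / t½ = 0.693147 / 26.0 = 0.02666 h⁻¹
CL = k × Vd = 0.02666 × 275 = 7.332 L/h
At steady state, F × (Dose/τ) = Css × CL.
Dose = Css × CL × τ / F = 33.5 × 7.332 × 11.2 / 0.50 = 5502 mg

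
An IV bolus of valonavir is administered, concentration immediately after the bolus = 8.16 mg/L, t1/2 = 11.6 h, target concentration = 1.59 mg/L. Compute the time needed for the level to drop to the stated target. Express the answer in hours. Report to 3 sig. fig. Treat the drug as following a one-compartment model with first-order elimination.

27.4 h

k = ln2 / t½ = 0.693147 / 11.6 = 0.05975 h⁻¹
t = ln(C₀ / C) / k = ln(8.160 / 1.59) / 0.05975
  = ln(5.132) / 0.05975 = 1.635 / 0.05975 = 27.36 h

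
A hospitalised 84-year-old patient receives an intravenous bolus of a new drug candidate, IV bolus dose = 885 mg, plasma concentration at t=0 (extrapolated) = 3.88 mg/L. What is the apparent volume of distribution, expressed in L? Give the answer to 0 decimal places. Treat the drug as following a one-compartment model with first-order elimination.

Vd = Dose / C₀ = 885.0 / 3.88 = 228.1 L

228 L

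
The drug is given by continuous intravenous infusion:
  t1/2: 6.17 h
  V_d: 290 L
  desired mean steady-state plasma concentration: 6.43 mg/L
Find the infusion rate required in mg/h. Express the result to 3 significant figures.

k = ln2 / t½ = 0.693147 / 6.17 = 0.1123 h⁻¹
CL = k × Vd = 0.1123 × 290 = 32.57 L/h
At steady state, infusion rate R₀ = Css × CL = 6.43 × 32.57 = 209.4 mg/h

209 mg/h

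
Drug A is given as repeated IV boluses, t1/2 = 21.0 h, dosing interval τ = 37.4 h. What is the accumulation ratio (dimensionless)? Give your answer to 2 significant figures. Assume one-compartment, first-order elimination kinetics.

k = ln2 / t½ = 0.693147 / 21.0 = 0.03301 h⁻¹
e^(−kτ) = e^(−0.03301 × 37.4) = 0.2910
Accumulation ratio R = 1 / (1 − e^(−kτ)) = 1 / (1 − 0.2910) = 1.410

1.4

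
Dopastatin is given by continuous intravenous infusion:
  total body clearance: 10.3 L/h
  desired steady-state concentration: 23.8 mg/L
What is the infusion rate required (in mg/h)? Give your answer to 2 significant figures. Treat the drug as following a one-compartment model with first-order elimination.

250 mg/h

At steady state, infusion rate R₀ = Css × CL = 23.8 × 10.30 = 245.1 mg/h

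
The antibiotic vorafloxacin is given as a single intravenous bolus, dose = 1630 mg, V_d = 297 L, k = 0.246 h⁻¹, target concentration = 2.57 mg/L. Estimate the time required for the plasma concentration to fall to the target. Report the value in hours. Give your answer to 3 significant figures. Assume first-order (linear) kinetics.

3.08 h

C₀ = Dose / Vd = 1630 / 297 = 5.488 mg/L
t = ln(C₀ / C) / k = ln(5.488 / 2.57) / 0.2460
  = ln(2.135) / 0.2460 = 0.7585 / 0.2460 = 3.083 h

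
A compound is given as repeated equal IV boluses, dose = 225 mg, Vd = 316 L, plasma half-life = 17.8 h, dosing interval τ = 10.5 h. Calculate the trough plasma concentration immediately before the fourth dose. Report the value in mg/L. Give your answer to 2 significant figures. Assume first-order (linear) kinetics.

C₀ per dose = Dose / Vd = 225 / 316 = 0.7120 mg/L
k = ln2 / t½ = 0.693147 / 17.8 = 0.03894 h⁻¹
Fraction remaining after one interval: r = e^(−kτ) = e^(−0.03894 × 10.5) = 0.6644
Before dose 4, 3 doses have been given (aged 1τ, 2τ, 3τ).
C_trough = C₀ × (r + r² + … + r^3) = C₀ × r(1−r^3)/(1−r)
        = 0.7120 × 0.6644 × (1 − 0.2933) / (1 − 0.6644) = 0.9961 mg/L

1.0 mg/L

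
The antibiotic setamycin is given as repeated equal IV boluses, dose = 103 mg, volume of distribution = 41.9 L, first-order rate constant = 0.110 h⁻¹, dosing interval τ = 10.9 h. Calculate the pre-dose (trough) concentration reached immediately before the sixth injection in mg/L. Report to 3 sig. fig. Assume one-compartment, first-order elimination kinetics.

1.06 mg/L

C₀ per dose = Dose / Vd = 103 / 41.9 = 2.458 mg/L
Fraction remaining after one interval: r = e^(−kτ) = e^(−0.1100 × 10.9) = 0.3015
Before dose 6, 5 doses have been given (aged 1τ, 2τ, 3τ, 4τ, 5τ).
C_trough = C₀ × (r + r² + … + r^5) = C₀ × r(1−r^5)/(1−r)
        = 2.458 × 0.3015 × (1 − 0.002491) / (1 − 0.3015) = 1.058 mg/L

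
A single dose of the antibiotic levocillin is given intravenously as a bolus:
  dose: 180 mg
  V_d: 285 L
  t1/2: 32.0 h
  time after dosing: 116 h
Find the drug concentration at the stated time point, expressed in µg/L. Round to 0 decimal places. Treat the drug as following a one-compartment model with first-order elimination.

51 µg/L

C₀ = Dose / Vd = 180.0 / 285 = 0.6316 mg/L
k = ln2 / t½ = 0.693147 / 32.0 = 0.02166 h⁻¹
C = C₀ · e^(−k·t) = 0.6316 × e^(−0.02166 × 116)
  = 0.6316 × 0.08106 = 0.05120 mg/L
Convert: 0.05120 mg/L × 1000 = 51.20 µg/L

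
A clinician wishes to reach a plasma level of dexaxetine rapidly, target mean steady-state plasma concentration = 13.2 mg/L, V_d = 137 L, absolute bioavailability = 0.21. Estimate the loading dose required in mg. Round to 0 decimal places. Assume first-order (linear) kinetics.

8611 mg

LD = Css × Vd / F = 13.2 × 137 / 0.21 = 8611 mg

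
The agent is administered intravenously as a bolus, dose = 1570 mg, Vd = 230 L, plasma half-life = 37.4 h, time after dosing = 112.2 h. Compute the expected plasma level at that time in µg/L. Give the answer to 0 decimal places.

853 µg/L

C₀ = Dose / Vd = 1570 / 230 = 6.826 mg/L
k = ln2 / t½ = 0.693147 / 37.4 = 0.01853 h⁻¹
t / t½ = 112.2 / 37.4 = 3 half-lives
C = C₀ × (1/2)^3 = 6.826 × 0.1250 = 0.8533 mg/L
Convert: 0.8533 mg/L × 1000 = 853.3 µg/L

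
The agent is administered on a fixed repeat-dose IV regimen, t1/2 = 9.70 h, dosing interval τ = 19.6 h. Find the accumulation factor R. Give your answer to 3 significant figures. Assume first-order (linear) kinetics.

k = ln2 / t½ = 0.693147 / 9.70 = 0.07146 h⁻¹
e^(−kτ) = e^(−0.07146 × 19.6) = 0.2464
Accumulation ratio R = 1 / (1 − e^(−kτ)) = 1 / (1 − 0.2464) = 1.327

1.33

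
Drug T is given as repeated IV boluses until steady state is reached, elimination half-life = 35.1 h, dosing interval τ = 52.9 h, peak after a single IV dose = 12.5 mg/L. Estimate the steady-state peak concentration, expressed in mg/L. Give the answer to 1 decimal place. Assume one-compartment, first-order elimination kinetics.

k = ln2 / t½ = 0.693147 / 35.1 = 0.01975 h⁻¹
e^(−kτ) = e^(−0.01975 × 52.9) = 0.3518
Accumulation ratio R = 1 / (1 − e^(−kτ)) = 1 / (1 − 0.3518) = 1.543
Steady-state peak = C₀ × R = 12.5 × 1.543 = 19.29 mg/L

19.3 mg/L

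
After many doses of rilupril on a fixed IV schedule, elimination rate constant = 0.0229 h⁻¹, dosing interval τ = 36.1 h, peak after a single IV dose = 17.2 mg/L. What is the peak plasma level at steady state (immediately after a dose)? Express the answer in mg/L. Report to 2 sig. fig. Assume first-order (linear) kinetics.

e^(−kτ) = e^(−0.02290 × 36.1) = 0.4375
Accumulation ratio R = 1 / (1 − e^(−kτ)) = 1 / (1 − 0.4375) = 1.778
Steady-state peak = C₀ × R = 17.2 × 1.778 = 30.58 mg/L

31 mg/L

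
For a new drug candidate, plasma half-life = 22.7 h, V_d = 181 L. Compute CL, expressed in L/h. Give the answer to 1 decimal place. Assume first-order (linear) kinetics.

5.5 L/h

k = ln2 / t½ = 0.693147 / 22.7 = 0.03054 h⁻¹
CL = k × Vd = 0.03054 × 181 = 5.528 L/h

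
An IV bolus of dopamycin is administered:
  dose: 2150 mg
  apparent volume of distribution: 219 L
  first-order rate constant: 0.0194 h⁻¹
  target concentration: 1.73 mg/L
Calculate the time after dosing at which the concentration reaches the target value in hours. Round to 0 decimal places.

C₀ = Dose / Vd = 2150 / 219 = 9.817 mg/L
t = ln(C₀ / C) / k = ln(9.817 / 1.73) / 0.01940
  = ln(5.675) / 0.01940 = 1.736 / 0.01940 = 89.48 h

89 h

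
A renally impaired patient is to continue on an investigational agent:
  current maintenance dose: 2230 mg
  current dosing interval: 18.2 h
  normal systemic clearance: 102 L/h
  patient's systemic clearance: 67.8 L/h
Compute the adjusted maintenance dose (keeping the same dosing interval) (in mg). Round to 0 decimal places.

1482 mg

To keep the same average steady-state level, dosing rate must scale with clearance.
CL ratio = 67.8 / 102 = 0.6647
New dose (same interval) = 2230 × 0.6647 = 1482 mg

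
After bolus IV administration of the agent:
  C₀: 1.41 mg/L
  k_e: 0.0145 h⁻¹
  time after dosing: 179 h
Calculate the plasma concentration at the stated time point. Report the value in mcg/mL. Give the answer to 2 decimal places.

C = C₀ · e^(−k·t) = 1.410 × e^(−0.01450 × 179)
  = 1.410 × 0.07461 = 0.1052 mg/L
(0.1052 mg/L = 0.1052 mcg/mL)

0.11 mcg/mL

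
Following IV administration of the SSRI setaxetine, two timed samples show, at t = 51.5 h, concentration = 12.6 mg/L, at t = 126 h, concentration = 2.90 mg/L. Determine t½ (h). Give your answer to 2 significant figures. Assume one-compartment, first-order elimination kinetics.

k = ln(C₁/C₂) / (t₂ − t₁) = ln(12.6/2.90) / (126 − 51.5)
  = 1.469 / 74.50 = 0.01972 h⁻¹
t½ = ln2 / k = 0.693147 / 0.01972 = 35.15 h

35 h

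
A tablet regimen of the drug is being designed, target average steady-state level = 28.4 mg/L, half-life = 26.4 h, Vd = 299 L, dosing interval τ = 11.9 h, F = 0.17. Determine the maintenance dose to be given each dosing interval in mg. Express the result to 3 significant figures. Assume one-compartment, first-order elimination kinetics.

k = ln2 / t½ = 0.693147 / 26.4 = 0.02626 h⁻¹
CL = k × Vd = 0.02626 × 299 = 7.852 L/h
At steady state, F × (Dose/τ) = Css × CL.
Dose = Css × CL × τ / F = 28.4 × 7.852 × 11.9 / 0.17 = 15610 mg

15600 mg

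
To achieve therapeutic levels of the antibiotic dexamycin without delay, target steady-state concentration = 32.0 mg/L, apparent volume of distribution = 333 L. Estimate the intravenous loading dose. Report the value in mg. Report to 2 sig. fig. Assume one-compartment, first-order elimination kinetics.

11000 mg

LD = Css × Vd = 32.0 × 333 = 10660 mg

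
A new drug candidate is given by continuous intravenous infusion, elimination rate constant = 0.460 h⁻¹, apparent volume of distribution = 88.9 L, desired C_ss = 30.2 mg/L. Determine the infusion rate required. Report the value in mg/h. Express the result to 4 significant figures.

1235 mg/h

CL = k × Vd = 0.4600 × 88.9 = 40.89 L/h
At steady state, infusion rate R₀ = Css × CL = 30.2 × 40.89 = 1235 mg/h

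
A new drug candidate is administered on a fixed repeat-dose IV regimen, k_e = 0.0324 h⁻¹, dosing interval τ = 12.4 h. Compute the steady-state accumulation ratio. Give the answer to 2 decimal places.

e^(−kτ) = e^(−0.03240 × 12.4) = 0.6691
Accumulation ratio R = 1 / (1 − e^(−kτ)) = 1 / (1 − 0.6691) = 3.022

3.02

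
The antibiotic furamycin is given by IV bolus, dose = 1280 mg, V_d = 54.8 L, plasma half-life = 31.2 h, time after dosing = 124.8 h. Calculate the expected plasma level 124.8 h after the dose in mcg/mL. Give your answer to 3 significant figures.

1.46 mcg/mL

C₀ = Dose / Vd = 1280 / 54.8 = 23.36 mg/L
k = ln2 / t½ = 0.693147 / 31.2 = 0.02222 h⁻¹
t / t½ = 124.8 / 31.2 = 4 half-lives
C = C₀ × (1/2)^4 = 23.36 × 0.06250 = 1.460 mg/L
(1.460 mg/L = 1.460 mcg/mL)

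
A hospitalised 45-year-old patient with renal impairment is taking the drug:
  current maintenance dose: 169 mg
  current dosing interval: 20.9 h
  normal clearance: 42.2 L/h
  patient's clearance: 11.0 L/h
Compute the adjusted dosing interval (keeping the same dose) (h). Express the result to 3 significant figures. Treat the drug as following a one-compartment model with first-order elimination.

To keep the same average steady-state level, dosing rate must scale with clearance.
CL ratio = 11.0 / 42.2 = 0.2607
New interval (same dose) = 20.9 / 0.2607 = 80.17 h

80.2 h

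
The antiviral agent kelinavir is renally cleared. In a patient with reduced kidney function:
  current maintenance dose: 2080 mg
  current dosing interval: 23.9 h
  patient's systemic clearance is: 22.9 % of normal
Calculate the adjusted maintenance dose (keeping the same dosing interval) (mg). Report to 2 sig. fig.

To keep the same average steady-state level, dosing rate must scale with clearance.
CL ratio = 22.9 / 100 = 0.2290
New dose (same interval) = 2080 × 0.2290 = 476.3 mg

480 mg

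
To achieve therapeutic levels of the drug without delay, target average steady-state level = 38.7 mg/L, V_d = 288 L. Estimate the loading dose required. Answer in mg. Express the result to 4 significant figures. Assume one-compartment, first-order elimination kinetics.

LD = Css × Vd = 38.7 × 288 = 11150 mg

11150 mg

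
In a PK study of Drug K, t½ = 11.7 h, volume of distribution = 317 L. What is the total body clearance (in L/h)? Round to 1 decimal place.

18.8 L/h

k = ln2 / t½ = 0.693147 / 11.7 = 0.05924 h⁻¹
CL = k × Vd = 0.05924 × 317 = 18.78 L/h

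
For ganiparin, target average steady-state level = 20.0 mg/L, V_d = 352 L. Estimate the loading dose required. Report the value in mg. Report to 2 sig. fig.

LD = Css × Vd = 20.0 × 352 = 7040 mg

7000 mg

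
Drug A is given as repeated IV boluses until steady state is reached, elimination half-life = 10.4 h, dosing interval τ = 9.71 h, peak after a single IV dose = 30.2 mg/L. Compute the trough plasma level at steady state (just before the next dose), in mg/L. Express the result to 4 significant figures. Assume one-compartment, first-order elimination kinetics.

k = ln2 / t½ = 0.693147 / 10.4 = 0.06665 h⁻¹
e^(−kτ) = e^(−0.06665 × 9.71) = 0.5235
Accumulation ratio R = 1 / (1 − e^(−kτ)) = 1 / (1 − 0.5235) = 2.099
Steady-state trough = C₀ × R × e^(−kτ) = 30.2 × 2.099 × 0.5235 = 33.18 mg/L

33.18 mg/L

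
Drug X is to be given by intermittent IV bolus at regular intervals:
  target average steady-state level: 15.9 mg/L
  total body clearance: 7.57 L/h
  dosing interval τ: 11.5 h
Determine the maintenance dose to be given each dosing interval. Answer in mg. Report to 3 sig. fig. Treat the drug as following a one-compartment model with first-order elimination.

At steady state, Dose/τ = Css × CL.
Dose = Css × CL × τ = 15.9 × 7.570 × 11.5 = 1384 mg

1380 mg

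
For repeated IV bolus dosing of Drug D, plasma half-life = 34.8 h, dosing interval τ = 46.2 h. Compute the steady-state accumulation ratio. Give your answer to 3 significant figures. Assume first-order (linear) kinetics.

1.66

k = ln2 / t½ = 0.693147 / 34.8 = 0.01992 h⁻¹
e^(−kτ) = e^(−0.01992 × 46.2) = 0.3984
Accumulation ratio R = 1 / (1 − e^(−kτ)) = 1 / (1 − 0.3984) = 1.662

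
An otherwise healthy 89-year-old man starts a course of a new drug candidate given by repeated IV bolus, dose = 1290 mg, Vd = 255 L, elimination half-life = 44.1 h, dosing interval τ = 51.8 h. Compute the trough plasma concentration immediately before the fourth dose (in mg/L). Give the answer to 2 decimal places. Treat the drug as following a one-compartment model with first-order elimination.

3.67 mg/L

C₀ per dose = Dose / Vd = 1290 / 255 = 5.059 mg/L
k = ln2 / t½ = 0.693147 / 44.1 = 0.01572 h⁻¹
Fraction remaining after one interval: r = e^(−kτ) = e^(−0.01572 × 51.8) = 0.4430
Before dose 4, 3 doses have been given (aged 1τ, 2τ, 3τ).
C_trough = C₀ × (r + r² + … + r^3) = C₀ × r(1−r^3)/(1−r)
        = 5.059 × 0.4430 × (1 − 0.08694) / (1 − 0.4430) = 3.674 mg/L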